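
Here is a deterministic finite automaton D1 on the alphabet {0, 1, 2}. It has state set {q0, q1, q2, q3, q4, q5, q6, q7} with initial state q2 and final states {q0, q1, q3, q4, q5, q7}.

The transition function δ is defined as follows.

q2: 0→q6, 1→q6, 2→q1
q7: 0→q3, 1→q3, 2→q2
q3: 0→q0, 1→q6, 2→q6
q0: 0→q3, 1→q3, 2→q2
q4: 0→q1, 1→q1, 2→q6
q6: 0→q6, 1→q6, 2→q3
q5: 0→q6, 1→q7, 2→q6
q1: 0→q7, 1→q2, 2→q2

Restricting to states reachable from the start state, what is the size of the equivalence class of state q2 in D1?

2

States {q4,q5} cannot be reached from the start state, so discard them.
Initial partition by acceptance: {q0,q1,q3,q7} | {q2,q6}.
Split {q0,q1,q3,q7} by δ(·,1) → {q0,q7} and {q1,q3}.
The partition is now stable with 3 blocks: {q0,q7} | {q2,q6} | {q1,q3}.
State q2 belongs to the block {q2,q6}, which has 2 states.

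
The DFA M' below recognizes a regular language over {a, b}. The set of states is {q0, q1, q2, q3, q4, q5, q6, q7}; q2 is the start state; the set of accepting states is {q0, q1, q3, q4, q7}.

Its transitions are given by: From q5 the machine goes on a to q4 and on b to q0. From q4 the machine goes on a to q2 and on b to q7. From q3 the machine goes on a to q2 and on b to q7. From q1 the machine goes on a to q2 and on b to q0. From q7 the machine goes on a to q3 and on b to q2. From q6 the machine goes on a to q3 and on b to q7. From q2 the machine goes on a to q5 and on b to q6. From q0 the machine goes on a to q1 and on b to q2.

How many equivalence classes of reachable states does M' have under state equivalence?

4

Every state is reachable, so we keep all 8.
Initial partition by acceptance: {q0,q1,q3,q4,q7} | {q2,q5,q6}.
Refine {q0,q1,q3,q4,q7} on symbol a: members go to different blocks, giving {q1,q3,q4} and {q0,q7}.
Refine {q2,q5,q6} on symbol a: members go to different blocks, giving {q5,q6} and {q2}.
No further refinement is possible. Final partition (4 blocks): {q1,q3,q4} | {q5,q6} | {q0,q7} | {q2}.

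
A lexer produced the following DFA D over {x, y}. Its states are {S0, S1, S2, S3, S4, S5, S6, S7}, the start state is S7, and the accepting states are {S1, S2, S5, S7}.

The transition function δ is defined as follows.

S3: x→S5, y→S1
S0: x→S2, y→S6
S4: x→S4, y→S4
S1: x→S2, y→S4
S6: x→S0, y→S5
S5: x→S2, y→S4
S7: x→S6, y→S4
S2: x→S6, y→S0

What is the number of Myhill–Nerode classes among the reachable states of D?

States {S1,S3} cannot be reached from the start state, so discard them.
P0 = {S2,S5,S7} | {S0,S4,S6}.
Refine {S2,S5,S7} on symbol x: members go to different blocks, giving {S2,S7} and {S5}.
Split {S0,S4,S6} by δ(·,x) → {S4,S6} and {S0}.
On input y, block {S2,S7} splits into {S2} and {S7}.
On input x, block {S4,S6} splits into {S4} and {S6}.
No further refinement is possible. Final partition (6 blocks): {S2} | {S4} | {S5} | {S0} | {S7} | {S6}.

6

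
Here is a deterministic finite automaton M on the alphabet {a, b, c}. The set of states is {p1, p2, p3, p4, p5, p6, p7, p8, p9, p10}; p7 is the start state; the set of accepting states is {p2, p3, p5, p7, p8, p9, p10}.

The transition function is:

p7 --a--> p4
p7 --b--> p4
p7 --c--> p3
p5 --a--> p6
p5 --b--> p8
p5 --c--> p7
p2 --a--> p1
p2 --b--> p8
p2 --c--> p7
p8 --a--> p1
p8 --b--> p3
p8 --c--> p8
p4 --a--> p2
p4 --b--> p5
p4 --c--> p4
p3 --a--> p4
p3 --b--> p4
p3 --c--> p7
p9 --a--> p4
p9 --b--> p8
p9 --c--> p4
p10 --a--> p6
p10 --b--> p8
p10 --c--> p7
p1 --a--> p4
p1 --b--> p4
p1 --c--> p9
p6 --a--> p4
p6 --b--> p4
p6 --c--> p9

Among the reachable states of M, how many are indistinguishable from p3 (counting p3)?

Reachable states from the start: {p1,p2,p3,p4,p5,p6,p7,p8,p9}. Unreachable: {p10} — drop them.
Initial partition by acceptance: {p2,p3,p5,p7,p8,p9} | {p1,p4,p6}.
On input b, block {p2,p3,p5,p7,p8,p9} splits into {p2,p5,p8,p9} and {p3,p7}.
On input b, block {p2,p5,p8,p9} splits into {p2,p5,p9} and {p8}.
Refine {p2,p5,p9} on symbol c: members go to different blocks, giving {p2,p5} and {p9}.
On input a, block {p1,p4,p6} splits into {p1,p6} and {p4}.
The partition is now stable with 6 blocks: {p2,p5} | {p1,p6} | {p3,p7} | {p8} | {p9} | {p4}.
The equivalence class containing p3 is {p3,p7}, of size 2.

2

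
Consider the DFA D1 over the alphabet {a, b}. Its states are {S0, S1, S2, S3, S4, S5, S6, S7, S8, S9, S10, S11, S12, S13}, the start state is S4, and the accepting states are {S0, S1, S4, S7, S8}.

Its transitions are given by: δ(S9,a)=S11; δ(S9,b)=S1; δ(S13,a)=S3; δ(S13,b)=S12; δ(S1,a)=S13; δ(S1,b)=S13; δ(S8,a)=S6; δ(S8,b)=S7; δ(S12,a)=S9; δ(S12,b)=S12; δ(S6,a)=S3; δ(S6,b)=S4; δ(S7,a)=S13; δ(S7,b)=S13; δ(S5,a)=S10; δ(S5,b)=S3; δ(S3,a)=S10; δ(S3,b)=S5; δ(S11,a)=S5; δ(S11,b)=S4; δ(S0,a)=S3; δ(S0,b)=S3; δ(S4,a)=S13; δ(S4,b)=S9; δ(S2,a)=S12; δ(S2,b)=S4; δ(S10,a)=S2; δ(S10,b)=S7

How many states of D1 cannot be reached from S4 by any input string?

3

BFS from S4 reaches {S1, S2, S3, S4, S5, S7, S9, S10, S11, S12, S13}; the 3 state(s) S0, S6, S8 are never visited.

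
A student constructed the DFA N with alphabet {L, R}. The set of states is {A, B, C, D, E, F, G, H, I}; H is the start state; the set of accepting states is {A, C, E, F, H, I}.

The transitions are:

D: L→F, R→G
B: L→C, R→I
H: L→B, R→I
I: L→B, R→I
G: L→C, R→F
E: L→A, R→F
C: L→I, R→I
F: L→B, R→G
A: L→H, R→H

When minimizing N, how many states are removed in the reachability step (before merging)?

BFS from H reaches {B, C, H, I}; the 5 state(s) A, D, E, F, G are never visited.

5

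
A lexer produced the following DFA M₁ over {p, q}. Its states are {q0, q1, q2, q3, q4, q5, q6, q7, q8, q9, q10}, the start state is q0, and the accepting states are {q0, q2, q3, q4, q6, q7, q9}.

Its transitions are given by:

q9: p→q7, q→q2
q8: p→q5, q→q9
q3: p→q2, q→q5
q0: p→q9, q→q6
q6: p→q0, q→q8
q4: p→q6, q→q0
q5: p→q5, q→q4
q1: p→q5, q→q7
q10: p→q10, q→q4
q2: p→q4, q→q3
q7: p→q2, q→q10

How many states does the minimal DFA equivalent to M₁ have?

Reachable states from the start: {q0,q2,q3,q4,q5,q6,q7,q8,q9,q10}. Unreachable: {q1} — drop them.
Initial partition by acceptance: {q0,q2,q3,q4,q6,q7,q9} | {q5,q8,q10}.
Refine {q0,q2,q3,q4,q6,q7,q9} on symbol q: members go to different blocks, giving {q0,q2,q4,q9} and {q3,q6,q7}.
Split {q0,q2,q4,q9} by δ(·,p) → {q0,q2} and {q4,q9}.
No further refinement is possible. Final partition (4 blocks): {q0,q2} | {q5,q8,q10} | {q3,q6,q7} | {q4,q9}.

4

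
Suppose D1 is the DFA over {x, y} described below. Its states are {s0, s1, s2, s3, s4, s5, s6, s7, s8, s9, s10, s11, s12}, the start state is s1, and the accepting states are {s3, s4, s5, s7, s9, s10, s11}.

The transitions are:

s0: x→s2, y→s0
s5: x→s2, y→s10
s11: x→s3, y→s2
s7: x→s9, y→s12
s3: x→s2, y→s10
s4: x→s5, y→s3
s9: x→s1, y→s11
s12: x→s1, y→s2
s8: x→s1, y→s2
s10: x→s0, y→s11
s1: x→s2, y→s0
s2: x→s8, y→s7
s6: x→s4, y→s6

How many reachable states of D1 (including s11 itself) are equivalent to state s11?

1

States {s4,s5,s6} cannot be reached from the start state, so discard them.
Start with accepting vs non-accepting: {s3,s7,s9,s10,s11} | {s0,s1,s2,s8,s12}.
On input x, block {s3,s7,s9,s10,s11} splits into {s3,s9,s10} and {s7,s11}.
Split {s3,s9,s10} by δ(·,y) → {s9,s10} and {s3}.
On input y, block {s0,s1,s2,s8,s12} splits into {s0,s1,s8,s12} and {s2}.
Refine {s0,s1,s8,s12} on symbol x: members go to different blocks, giving {s0,s1} and {s8,s12}.
Split {s7,s11} by δ(·,x) → {s7} and {s11}.
Stable partition: {s9,s10} | {s0,s1} | {s7} | {s3} | {s2} | {s8,s12} | {s11} — 7 equivalence classes.
The equivalence class containing s11 is {s11}, of size 1.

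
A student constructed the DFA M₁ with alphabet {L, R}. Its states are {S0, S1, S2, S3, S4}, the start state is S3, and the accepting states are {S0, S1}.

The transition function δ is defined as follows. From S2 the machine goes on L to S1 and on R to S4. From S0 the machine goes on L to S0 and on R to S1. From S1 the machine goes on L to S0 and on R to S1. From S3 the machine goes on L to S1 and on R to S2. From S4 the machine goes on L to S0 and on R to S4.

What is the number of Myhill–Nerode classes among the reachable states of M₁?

Initial partition by acceptance: {S0,S1} | {S2,S3,S4}.
No further refinement is possible. Final partition (2 blocks): {S0,S1} | {S2,S3,S4}.

2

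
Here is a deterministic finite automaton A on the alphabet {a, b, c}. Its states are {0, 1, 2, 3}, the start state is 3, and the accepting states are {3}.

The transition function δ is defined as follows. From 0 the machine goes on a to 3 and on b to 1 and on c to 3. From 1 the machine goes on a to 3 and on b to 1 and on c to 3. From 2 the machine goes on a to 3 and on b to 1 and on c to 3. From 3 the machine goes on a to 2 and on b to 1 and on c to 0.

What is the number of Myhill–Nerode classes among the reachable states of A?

2

All states are reachable from the start state.
Start with accepting vs non-accepting: {3} | {0,1,2}.
No further refinement is possible. Final partition (2 blocks): {3} | {0,1,2}.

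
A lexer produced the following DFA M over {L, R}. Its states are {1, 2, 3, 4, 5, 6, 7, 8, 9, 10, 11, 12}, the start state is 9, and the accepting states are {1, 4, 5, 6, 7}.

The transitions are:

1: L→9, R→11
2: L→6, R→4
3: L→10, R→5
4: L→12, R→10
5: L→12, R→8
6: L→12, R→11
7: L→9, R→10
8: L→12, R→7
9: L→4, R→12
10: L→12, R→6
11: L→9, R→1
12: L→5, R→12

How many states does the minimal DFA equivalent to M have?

3

First remove the unreachable states {2,3}; 10 states remain.
Initial partition by acceptance: {1,4,5,6,7} | {8,9,10,11,12}.
On input L, block {8,9,10,11,12} splits into {8,10,11} and {9,12}.
No further refinement is possible. Final partition (3 blocks): {1,4,5,6,7} | {8,10,11} | {9,12}.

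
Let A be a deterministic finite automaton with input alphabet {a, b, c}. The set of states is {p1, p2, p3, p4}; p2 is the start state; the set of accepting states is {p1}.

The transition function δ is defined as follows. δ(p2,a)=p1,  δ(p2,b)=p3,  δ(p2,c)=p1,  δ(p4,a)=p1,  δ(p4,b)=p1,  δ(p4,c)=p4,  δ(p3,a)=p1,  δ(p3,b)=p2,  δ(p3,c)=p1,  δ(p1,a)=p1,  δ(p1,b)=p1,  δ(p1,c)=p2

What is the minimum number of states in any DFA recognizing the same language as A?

2

First remove the unreachable states {p4}; 3 states remain.
Initial partition by acceptance: {p1} | {p2,p3}.
The partition is now stable with 2 blocks: {p1} | {p2,p3}.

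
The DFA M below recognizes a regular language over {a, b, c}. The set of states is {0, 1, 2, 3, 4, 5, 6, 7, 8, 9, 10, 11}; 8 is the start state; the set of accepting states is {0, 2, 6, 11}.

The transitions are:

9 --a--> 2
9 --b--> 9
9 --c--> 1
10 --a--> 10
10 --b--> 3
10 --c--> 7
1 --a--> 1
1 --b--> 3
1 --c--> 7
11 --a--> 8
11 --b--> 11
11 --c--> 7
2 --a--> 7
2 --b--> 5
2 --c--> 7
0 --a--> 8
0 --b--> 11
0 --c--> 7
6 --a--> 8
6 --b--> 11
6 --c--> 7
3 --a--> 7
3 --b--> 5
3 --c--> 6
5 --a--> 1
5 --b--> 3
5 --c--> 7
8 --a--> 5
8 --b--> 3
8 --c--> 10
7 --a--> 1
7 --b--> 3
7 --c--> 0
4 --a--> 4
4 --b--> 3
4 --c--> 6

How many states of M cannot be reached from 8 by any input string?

3

BFS from 8 reaches {0, 1, 3, 5, 6, 7, 8, 10, 11}; the 3 state(s) 2, 4, 9 are never visited.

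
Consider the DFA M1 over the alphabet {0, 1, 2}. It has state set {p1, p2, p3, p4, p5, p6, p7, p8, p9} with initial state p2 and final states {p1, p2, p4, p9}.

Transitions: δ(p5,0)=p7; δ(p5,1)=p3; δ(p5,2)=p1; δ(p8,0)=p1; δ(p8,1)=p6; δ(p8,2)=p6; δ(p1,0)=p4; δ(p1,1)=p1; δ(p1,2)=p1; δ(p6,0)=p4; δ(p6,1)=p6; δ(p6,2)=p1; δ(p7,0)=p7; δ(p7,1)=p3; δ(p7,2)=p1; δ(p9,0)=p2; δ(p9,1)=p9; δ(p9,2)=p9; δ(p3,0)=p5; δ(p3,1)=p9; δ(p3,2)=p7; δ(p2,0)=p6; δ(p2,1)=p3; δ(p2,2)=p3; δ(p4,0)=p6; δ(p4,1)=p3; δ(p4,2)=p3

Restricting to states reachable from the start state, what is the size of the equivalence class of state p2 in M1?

2

States {p8} cannot be reached from the start state, so discard them.
P0 = {p1,p2,p4,p9} | {p3,p5,p6,p7}.
On input 0, block {p1,p2,p4,p9} splits into {p1,p9} and {p2,p4}.
Refine {p3,p5,p6,p7} on symbol 0: members go to different blocks, giving {p3,p5,p7} and {p6}.
Split {p3,p5,p7} by δ(·,1) → {p5,p7} and {p3}.
The partition is now stable with 5 blocks: {p1,p9} | {p5,p7} | {p2,p4} | {p6} | {p3}.
State p2 belongs to the block {p2,p4}, which has 2 states.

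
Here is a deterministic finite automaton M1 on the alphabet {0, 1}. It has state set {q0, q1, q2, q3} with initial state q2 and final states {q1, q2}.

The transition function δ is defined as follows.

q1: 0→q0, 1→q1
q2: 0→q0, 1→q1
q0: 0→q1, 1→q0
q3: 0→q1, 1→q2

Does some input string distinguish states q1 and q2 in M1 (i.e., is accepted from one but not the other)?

Reachable states from the start: {q0,q1,q2}. Unreachable: {q3} — drop them.
Start with accepting vs non-accepting: {q1,q2} | {q0}.
The partition is now stable with 2 blocks: {q1,q2} | {q0}.
q1 and q2 lie in the same block of the stable partition, so they are equivalent — no string distinguishes them.

No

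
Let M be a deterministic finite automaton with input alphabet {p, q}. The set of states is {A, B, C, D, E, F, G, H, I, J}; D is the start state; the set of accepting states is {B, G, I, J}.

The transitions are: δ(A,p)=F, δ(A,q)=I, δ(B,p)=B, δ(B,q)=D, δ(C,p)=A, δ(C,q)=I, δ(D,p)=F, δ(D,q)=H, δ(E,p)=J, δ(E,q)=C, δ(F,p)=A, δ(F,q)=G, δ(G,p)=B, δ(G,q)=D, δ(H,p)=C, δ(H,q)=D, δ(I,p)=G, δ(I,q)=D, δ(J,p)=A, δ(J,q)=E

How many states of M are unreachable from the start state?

BFS from D reaches {A, B, C, D, F, G, H, I}; the 2 state(s) E, J are never visited.

2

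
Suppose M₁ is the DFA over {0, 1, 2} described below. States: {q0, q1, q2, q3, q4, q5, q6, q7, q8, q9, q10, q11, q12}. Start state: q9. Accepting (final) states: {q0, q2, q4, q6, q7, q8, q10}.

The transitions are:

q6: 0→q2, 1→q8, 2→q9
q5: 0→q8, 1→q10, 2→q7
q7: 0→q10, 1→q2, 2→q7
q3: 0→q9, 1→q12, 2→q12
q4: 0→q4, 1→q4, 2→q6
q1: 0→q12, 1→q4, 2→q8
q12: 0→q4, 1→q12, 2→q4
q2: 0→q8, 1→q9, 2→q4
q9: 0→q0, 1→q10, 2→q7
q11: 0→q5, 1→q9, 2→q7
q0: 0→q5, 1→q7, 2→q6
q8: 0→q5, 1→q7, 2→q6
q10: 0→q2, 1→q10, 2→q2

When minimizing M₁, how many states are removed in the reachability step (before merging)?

Starting at q9 and following transitions, the reachable set is {q0, q2, q4, q5, q6, q7, q8, q9, q10}. That leaves q1, q3, q11, q12 unreachable — 4 in total.

4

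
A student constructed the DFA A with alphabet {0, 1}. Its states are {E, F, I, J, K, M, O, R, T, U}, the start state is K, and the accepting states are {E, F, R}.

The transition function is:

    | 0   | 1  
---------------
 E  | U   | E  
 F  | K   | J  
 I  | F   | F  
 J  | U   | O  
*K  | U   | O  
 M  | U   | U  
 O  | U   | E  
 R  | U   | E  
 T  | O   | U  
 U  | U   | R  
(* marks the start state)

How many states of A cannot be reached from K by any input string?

Starting at K and following transitions, the reachable set is {E, K, O, R, U}. That leaves F, I, J, M, T unreachable — 5 in total.

5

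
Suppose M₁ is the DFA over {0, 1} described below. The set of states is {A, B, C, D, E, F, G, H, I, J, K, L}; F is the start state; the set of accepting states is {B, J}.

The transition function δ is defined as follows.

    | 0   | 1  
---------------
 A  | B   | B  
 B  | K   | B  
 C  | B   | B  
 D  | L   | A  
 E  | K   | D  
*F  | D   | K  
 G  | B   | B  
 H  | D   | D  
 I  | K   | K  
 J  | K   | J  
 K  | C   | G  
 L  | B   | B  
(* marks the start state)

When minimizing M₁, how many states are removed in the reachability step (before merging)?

BFS from F reaches {A, B, C, D, F, G, K, L}; the 4 state(s) E, H, I, J are never visited.

4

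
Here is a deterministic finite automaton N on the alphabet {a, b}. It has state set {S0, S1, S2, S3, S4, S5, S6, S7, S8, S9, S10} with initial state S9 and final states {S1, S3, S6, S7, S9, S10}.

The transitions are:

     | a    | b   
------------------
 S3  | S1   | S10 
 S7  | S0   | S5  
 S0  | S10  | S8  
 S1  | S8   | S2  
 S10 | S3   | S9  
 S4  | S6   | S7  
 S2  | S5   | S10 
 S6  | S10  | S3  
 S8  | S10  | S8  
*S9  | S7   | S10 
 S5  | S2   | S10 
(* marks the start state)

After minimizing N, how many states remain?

5

First remove the unreachable states {S4,S6}; 9 states remain.
Start with accepting vs non-accepting: {S1,S3,S7,S9,S10} | {S0,S2,S5,S8}.
Refine {S1,S3,S7,S9,S10} on symbol a: members go to different blocks, giving {S3,S9,S10} and {S1,S7}.
On input a, block {S3,S9,S10} splits into {S3,S9} and {S10}.
On input a, block {S0,S2,S5,S8} splits into {S0,S8} and {S2,S5}.
Stable partition: {S3,S9} | {S0,S8} | {S1,S7} | {S10} | {S2,S5} — 5 equivalence classes.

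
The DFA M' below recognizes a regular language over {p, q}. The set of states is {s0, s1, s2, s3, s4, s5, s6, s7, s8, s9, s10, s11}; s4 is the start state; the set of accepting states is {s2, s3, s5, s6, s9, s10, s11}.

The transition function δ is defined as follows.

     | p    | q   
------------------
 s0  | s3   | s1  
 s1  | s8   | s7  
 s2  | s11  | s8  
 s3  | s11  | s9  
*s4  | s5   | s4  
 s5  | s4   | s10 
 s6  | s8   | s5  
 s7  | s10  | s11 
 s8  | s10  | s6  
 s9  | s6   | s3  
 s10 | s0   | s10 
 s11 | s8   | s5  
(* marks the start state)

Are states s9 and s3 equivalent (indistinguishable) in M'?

Yes

First remove the unreachable states {s2}; 11 states remain.
P0 = {s3,s5,s6,s9,s10,s11} | {s0,s1,s4,s7,s8}.
Refine {s3,s5,s6,s9,s10,s11} on symbol p: members go to different blocks, giving {s5,s6,s10,s11} and {s3,s9}.
On input p, block {s0,s1,s4,s7,s8} splits into {s4,s7,s8} and {s0} and {s1}.
Split {s5,s6,s10,s11} by δ(·,p) → {s5,s6,s11} and {s10}.
On input q, block {s5,s6,s11} splits into {s6,s11} and {s5}.
Refine {s4,s7,s8} on symbol p: members go to different blocks, giving {s7,s8} and {s4}.
The partition is now stable with 8 blocks: {s6,s11} | {s7,s8} | {s3,s9} | {s0} | {s1} | {s10} | {s5} | {s4}.
s9 and s3 lie in the same block of the stable partition, so they are equivalent — no string distinguishes them.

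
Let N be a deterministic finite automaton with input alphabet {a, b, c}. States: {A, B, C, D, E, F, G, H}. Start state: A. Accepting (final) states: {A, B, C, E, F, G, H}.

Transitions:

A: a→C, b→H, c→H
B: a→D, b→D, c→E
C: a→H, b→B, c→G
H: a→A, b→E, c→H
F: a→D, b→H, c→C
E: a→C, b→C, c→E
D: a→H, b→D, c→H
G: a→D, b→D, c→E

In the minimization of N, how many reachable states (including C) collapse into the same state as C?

States {F} cannot be reached from the start state, so discard them.
P0 = {A,B,C,E,G,H} | {D}.
On input a, block {A,B,C,E,G,H} splits into {A,C,E,H} and {B,G}.
Refine {A,C,E,H} on symbol b: members go to different blocks, giving {A,E,H} and {C}.
Split {A,E,H} by δ(·,a) → {A,E} and {H}.
Refine {A,E} on symbol b: members go to different blocks, giving {A} and {E}.
No further refinement is possible. Final partition (6 blocks): {A} | {D} | {B,G} | {C} | {H} | {E}.
State C belongs to the block {C}, which has 1 states.

1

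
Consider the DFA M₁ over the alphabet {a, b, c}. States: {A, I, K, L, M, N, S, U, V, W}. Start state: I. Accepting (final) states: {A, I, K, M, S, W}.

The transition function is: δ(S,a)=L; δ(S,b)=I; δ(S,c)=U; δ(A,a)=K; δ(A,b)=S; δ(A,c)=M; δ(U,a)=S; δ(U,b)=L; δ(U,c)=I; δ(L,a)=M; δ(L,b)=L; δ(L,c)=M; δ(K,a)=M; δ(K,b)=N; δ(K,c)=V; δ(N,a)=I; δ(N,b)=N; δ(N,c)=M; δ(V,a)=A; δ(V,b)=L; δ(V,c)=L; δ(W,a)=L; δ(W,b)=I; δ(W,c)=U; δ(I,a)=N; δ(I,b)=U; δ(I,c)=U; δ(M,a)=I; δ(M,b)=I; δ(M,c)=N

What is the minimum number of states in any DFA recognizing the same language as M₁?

6

States {A,K,V,W} cannot be reached from the start state, so discard them.
Start with accepting vs non-accepting: {I,M,S} | {L,N,U}.
On input a, block {I,M,S} splits into {I,S} and {M}.
Split {I,S} by δ(·,b) → {S} and {I}.
Split {L,N,U} by δ(·,a) → {U} and {N} and {L}.
The partition is now stable with 6 blocks: {S} | {U} | {M} | {I} | {N} | {L}.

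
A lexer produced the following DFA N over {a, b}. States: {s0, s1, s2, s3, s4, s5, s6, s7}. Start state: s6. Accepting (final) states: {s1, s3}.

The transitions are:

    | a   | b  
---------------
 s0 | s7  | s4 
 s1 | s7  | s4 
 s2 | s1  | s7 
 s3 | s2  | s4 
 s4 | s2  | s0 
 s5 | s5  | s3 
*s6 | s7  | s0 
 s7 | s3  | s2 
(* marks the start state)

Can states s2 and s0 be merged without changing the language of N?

States {s5} cannot be reached from the start state, so discard them.
Start with accepting vs non-accepting: {s1,s3} | {s0,s2,s4,s6,s7}.
On input a, block {s0,s2,s4,s6,s7} splits into {s0,s4,s6} and {s2,s7}.
The partition is now stable with 3 blocks: {s1,s3} | {s0,s4,s6} | {s2,s7}.
s2 and s0 end up in different blocks, so they are distinguishable. For instance, the string 'a' is accepted from only s2.

No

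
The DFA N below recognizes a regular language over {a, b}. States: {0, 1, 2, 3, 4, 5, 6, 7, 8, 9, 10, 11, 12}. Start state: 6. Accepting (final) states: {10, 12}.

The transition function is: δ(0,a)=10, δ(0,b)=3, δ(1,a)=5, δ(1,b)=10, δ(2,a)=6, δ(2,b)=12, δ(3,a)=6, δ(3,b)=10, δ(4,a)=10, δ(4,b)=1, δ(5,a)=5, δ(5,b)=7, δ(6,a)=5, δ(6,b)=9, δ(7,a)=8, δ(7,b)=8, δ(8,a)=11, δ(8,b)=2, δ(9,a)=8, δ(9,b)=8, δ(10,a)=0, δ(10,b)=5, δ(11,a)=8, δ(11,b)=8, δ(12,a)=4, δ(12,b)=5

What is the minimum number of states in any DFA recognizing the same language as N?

6

Every state is reachable, so we keep all 13.
P0 = {10,12} | {0,1,2,3,4,5,6,7,8,9,11}.
On input a, block {0,1,2,3,4,5,6,7,8,9,11} splits into {1,2,3,5,6,7,8,9,11} and {0,4}.
Refine {1,2,3,5,6,7,8,9,11} on symbol b: members go to different blocks, giving {5,6,7,8,9,11} and {1,2,3}.
Split {5,6,7,8,9,11} by δ(·,b) → {5,6,7,9,11} and {8}.
Split {5,6,7,9,11} by δ(·,a) → {7,9,11} and {5,6}.
Stable partition: {10,12} | {7,9,11} | {0,4} | {1,2,3} | {8} | {5,6} — 6 equivalence classes.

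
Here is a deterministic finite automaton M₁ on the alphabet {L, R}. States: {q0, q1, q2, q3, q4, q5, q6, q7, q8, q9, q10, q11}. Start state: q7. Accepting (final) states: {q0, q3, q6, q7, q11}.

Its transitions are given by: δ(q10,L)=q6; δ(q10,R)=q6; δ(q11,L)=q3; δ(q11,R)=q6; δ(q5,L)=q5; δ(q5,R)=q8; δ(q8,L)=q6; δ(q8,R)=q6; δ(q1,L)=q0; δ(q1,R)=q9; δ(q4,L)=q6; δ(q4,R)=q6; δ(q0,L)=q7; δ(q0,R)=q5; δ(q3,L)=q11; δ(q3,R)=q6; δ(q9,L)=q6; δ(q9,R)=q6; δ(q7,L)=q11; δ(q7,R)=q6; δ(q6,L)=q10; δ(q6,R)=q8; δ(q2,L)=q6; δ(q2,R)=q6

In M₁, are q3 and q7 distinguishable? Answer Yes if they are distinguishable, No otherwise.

No

States {q0,q1,q2,q4,q5,q9} cannot be reached from the start state, so discard them.
Start with accepting vs non-accepting: {q3,q6,q7,q11} | {q8,q10}.
On input L, block {q3,q6,q7,q11} splits into {q3,q7,q11} and {q6}.
The partition is now stable with 3 blocks: {q3,q7,q11} | {q8,q10} | {q6}.
q3 and q7 lie in the same block of the stable partition, so they are equivalent — no string distinguishes them.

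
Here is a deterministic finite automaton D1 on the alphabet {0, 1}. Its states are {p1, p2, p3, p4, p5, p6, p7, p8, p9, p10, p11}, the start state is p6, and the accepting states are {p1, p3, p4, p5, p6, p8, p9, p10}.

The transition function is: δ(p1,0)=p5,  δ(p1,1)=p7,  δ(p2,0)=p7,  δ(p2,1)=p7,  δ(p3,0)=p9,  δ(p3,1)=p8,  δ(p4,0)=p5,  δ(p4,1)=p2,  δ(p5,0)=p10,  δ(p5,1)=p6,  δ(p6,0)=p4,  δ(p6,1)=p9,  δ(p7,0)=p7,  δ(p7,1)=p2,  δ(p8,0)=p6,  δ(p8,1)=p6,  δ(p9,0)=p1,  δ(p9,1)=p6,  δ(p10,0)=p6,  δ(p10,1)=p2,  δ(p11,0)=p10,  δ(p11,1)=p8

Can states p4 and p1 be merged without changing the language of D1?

States {p3,p8,p11} cannot be reached from the start state, so discard them.
Start with accepting vs non-accepting: {p1,p4,p5,p6,p9,p10} | {p2,p7}.
Split {p1,p4,p5,p6,p9,p10} by δ(·,1) → {p1,p4,p10} and {p5,p6,p9}.
The partition is now stable with 3 blocks: {p1,p4,p10} | {p2,p7} | {p5,p6,p9}.
p4 and p1 lie in the same block of the stable partition, so they are equivalent — no string distinguishes them.

Yes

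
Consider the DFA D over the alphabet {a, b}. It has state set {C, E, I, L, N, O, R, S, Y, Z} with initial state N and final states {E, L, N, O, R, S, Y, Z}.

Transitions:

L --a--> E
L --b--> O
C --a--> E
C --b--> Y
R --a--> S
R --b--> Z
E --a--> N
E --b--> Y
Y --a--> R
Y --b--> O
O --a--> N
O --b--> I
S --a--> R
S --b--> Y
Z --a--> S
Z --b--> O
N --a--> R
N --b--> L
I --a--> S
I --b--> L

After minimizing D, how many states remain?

4

Reachable states from the start: {E,I,L,N,O,R,S,Y,Z}. Unreachable: {C} — drop them.
P0 = {E,L,N,O,R,S,Y,Z} | {I}.
On input b, block {E,L,N,O,R,S,Y,Z} splits into {E,L,N,R,S,Y,Z} and {O}.
Refine {E,L,N,R,S,Y,Z} on symbol b: members go to different blocks, giving {E,N,R,S} and {L,Y,Z}.
Stable partition: {E,N,R,S} | {I} | {O} | {L,Y,Z} — 4 equivalence classes.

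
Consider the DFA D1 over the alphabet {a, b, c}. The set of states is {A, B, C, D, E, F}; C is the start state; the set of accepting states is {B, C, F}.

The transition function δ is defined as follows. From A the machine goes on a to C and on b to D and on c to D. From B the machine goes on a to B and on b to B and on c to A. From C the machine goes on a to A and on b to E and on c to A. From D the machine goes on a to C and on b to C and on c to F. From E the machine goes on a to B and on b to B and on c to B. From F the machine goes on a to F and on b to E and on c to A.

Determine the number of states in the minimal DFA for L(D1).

Initial partition by acceptance: {B,C,F} | {A,D,E}.
Refine {B,C,F} on symbol a: members go to different blocks, giving {B,F} and {C}.
Refine {B,F} on symbol b: members go to different blocks, giving {B} and {F}.
Refine {A,D,E} on symbol a: members go to different blocks, giving {A,D} and {E}.
On input b, block {A,D} splits into {A} and {D}.
No further refinement is possible. Final partition (6 blocks): {B} | {A} | {C} | {F} | {E} | {D}.

6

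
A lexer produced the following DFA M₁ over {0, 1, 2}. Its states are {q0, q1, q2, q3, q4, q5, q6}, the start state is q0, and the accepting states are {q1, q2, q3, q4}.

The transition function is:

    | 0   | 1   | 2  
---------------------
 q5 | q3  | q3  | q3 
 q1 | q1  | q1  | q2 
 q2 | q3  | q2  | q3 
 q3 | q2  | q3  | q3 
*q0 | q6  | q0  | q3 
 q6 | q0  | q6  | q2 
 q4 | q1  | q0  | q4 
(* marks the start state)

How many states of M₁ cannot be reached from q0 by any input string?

3

BFS from q0 reaches {q0, q2, q3, q6}; the 3 state(s) q1, q4, q5 are never visited.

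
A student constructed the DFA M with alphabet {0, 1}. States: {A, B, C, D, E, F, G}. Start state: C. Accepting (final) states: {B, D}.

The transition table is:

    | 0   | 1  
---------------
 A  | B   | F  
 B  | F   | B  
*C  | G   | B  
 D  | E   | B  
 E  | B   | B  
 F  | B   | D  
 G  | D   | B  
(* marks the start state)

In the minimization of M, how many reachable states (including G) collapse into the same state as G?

3

States {A} cannot be reached from the start state, so discard them.
Initial partition by acceptance: {B,D} | {C,E,F,G}.
Refine {C,E,F,G} on symbol 0: members go to different blocks, giving {E,F,G} and {C}.
The partition is now stable with 3 blocks: {B,D} | {E,F,G} | {C}.
The equivalence class containing G is {E,F,G}, of size 3.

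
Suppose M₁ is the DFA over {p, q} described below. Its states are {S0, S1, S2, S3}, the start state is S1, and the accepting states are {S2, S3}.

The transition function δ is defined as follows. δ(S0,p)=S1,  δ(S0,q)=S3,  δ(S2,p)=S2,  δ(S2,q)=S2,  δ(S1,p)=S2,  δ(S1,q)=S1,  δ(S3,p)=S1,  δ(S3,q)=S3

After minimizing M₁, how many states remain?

2

First remove the unreachable states {S0,S3}; 2 states remain.
Initial partition by acceptance: {S2} | {S1}.
Stable partition: {S2} | {S1} — 2 equivalence classes.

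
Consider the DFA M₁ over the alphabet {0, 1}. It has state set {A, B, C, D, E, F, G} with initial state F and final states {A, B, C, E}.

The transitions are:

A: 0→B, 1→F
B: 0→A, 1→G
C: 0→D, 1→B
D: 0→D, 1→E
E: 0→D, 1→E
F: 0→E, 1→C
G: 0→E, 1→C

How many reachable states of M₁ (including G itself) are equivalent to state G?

Start with accepting vs non-accepting: {A,B,C,E} | {D,F,G}.
Refine {A,B,C,E} on symbol 0: members go to different blocks, giving {A,B} and {C,E}.
Split {D,F,G} by δ(·,0) → {F,G} and {D}.
Split {C,E} by δ(·,1) → {C} and {E}.
No further refinement is possible. Final partition (5 blocks): {A,B} | {F,G} | {C} | {D} | {E}.
State G belongs to the block {F,G}, which has 2 states.

2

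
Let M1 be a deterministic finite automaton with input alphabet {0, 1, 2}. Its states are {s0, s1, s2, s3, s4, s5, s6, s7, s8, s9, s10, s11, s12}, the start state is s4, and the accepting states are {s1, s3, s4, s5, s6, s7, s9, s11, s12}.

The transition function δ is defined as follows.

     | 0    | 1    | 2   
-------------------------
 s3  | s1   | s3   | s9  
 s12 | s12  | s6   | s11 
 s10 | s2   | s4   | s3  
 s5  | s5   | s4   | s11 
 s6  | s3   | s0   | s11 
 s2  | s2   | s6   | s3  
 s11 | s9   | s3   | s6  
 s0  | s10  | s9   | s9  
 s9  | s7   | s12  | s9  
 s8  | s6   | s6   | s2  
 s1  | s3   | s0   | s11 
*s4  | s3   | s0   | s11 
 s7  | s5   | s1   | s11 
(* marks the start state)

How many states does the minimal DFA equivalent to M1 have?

7

States {s8} cannot be reached from the start state, so discard them.
P0 = {s1,s3,s4,s5,s6,s7,s9,s11,s12} | {s0,s2,s10}.
On input 1, block {s1,s3,s4,s5,s6,s7,s9,s11,s12} splits into {s3,s5,s7,s9,s11,s12} and {s1,s4,s6}.
On input 0, block {s3,s5,s7,s9,s11,s12} splits into {s5,s7,s9,s11,s12} and {s3}.
On input 1, block {s5,s7,s9,s11,s12} splits into {s5,s7,s12} and {s9} and {s11}.
Split {s0,s2,s10} by δ(·,1) → {s2,s10} and {s0}.
The partition is now stable with 7 blocks: {s5,s7,s12} | {s2,s10} | {s1,s4,s6} | {s3} | {s9} | {s11} | {s0}.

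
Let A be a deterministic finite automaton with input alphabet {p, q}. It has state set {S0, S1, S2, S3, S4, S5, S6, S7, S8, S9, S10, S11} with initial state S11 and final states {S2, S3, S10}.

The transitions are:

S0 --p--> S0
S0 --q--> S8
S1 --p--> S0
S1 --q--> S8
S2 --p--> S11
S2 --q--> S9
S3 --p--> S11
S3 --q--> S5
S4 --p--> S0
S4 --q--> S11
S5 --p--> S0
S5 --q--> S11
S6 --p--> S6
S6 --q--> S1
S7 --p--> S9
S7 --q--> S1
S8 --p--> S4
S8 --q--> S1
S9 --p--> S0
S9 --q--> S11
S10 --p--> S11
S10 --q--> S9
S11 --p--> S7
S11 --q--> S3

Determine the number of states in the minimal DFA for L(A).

5

Reachable states from the start: {S0,S1,S3,S4,S5,S7,S8,S9,S11}. Unreachable: {S2,S6,S10} — drop them.
Initial partition by acceptance: {S3} | {S0,S1,S4,S5,S7,S8,S9,S11}.
Split {S0,S1,S4,S5,S7,S8,S9,S11} by δ(·,q) → {S0,S1,S4,S5,S7,S8,S9} and {S11}.
Split {S0,S1,S4,S5,S7,S8,S9} by δ(·,q) → {S0,S1,S7,S8} and {S4,S5,S9}.
Refine {S0,S1,S7,S8} on symbol p: members go to different blocks, giving {S0,S1} and {S7,S8}.
The partition is now stable with 5 blocks: {S3} | {S0,S1} | {S11} | {S4,S5,S9} | {S7,S8}.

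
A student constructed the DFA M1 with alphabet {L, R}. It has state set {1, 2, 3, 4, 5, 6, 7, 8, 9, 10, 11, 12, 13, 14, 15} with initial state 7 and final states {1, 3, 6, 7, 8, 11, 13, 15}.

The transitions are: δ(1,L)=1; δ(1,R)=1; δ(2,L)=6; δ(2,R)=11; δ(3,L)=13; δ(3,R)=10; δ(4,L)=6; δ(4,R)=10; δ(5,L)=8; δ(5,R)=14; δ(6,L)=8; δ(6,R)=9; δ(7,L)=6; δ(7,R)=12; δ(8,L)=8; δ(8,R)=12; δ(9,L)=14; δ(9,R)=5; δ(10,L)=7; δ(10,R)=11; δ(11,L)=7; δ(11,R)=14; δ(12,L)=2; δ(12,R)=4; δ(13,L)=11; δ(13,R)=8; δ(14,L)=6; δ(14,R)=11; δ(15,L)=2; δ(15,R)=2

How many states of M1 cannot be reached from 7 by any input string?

No path from 7 leads to 1, 3, 13, 15; the other 11 states are all reachable.

4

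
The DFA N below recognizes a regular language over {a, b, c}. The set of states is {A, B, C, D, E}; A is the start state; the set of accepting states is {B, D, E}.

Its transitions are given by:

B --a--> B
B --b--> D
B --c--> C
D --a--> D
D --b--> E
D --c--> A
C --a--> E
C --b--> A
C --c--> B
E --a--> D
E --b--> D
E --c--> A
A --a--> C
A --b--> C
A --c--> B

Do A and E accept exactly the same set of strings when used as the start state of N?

No

All states are reachable from the start state.
Initial partition by acceptance: {B,D,E} | {A,C}.
Split {A,C} by δ(·,a) → {A} and {C}.
Refine {B,D,E} on symbol c: members go to different blocks, giving {D,E} and {B}.
The partition is now stable with 4 blocks: {D,E} | {A} | {C} | {B}.
A and E end up in different blocks, so they are distinguishable. For instance, the string 'ε' is accepted from only E.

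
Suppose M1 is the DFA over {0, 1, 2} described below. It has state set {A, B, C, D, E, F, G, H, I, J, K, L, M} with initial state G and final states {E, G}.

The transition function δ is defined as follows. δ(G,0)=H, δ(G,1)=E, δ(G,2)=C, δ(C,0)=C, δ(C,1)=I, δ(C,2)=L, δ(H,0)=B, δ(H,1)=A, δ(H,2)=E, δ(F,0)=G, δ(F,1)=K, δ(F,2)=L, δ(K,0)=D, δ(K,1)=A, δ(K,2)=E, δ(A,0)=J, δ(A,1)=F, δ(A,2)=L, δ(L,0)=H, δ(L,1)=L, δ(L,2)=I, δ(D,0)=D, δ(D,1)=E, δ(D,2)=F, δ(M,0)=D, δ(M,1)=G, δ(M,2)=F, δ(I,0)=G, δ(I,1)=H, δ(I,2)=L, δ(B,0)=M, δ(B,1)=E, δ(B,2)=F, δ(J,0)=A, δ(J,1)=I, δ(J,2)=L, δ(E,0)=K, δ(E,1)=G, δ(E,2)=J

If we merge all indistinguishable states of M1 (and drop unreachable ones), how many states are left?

6

Every state is reachable, so we keep all 13.
P0 = {E,G} | {A,B,C,D,F,H,I,J,K,L,M}.
Refine {A,B,C,D,F,H,I,J,K,L,M} on symbol 0: members go to different blocks, giving {A,B,C,D,H,J,K,L,M} and {F,I}.
Refine {A,B,C,D,H,J,K,L,M} on symbol 1: members go to different blocks, giving {A,C,J} and {B,D,M} and {H,K,L}.
Refine {H,K,L} on symbol 0: members go to different blocks, giving {H,K} and {L}.
Stable partition: {E,G} | {A,C,J} | {F,I} | {B,D,M} | {H,K} | {L} — 6 equivalence classes.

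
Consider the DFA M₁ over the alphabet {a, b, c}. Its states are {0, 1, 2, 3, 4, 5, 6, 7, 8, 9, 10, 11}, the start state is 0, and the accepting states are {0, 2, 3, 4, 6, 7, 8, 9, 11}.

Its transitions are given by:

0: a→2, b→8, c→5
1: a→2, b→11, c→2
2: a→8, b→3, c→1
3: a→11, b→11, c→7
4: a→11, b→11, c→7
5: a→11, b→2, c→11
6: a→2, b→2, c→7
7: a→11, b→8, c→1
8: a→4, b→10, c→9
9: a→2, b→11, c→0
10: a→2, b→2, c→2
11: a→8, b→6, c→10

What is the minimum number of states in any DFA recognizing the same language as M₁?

Every state is reachable, so we keep all 12.
Initial partition by acceptance: {0,2,3,4,6,7,8,9,11} | {1,5,10}.
Split {0,2,3,4,6,7,8,9,11} by δ(·,b) → {0,2,3,4,6,7,9,11} and {8}.
On input a, block {0,2,3,4,6,7,9,11} splits into {0,3,4,6,7,9} and {2,11}.
Split {0,3,4,6,7,9} by δ(·,b) → {3,4,6,9} and {0,7}.
No further refinement is possible. Final partition (5 blocks): {3,4,6,9} | {1,5,10} | {8} | {2,11} | {0,7}.

5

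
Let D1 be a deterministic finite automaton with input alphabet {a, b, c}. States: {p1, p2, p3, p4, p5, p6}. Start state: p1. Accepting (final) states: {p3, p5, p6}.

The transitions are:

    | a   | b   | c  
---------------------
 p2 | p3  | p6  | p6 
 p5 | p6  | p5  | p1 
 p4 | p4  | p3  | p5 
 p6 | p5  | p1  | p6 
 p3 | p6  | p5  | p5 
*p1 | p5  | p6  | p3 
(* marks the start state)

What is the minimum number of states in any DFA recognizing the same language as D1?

4

States {p2,p4} cannot be reached from the start state, so discard them.
Initial partition by acceptance: {p3,p5,p6} | {p1}.
Split {p3,p5,p6} by δ(·,b) → {p3,p5} and {p6}.
Refine {p3,p5} on symbol c: members go to different blocks, giving {p3} and {p5}.
No further refinement is possible. Final partition (4 blocks): {p3} | {p1} | {p6} | {p5}.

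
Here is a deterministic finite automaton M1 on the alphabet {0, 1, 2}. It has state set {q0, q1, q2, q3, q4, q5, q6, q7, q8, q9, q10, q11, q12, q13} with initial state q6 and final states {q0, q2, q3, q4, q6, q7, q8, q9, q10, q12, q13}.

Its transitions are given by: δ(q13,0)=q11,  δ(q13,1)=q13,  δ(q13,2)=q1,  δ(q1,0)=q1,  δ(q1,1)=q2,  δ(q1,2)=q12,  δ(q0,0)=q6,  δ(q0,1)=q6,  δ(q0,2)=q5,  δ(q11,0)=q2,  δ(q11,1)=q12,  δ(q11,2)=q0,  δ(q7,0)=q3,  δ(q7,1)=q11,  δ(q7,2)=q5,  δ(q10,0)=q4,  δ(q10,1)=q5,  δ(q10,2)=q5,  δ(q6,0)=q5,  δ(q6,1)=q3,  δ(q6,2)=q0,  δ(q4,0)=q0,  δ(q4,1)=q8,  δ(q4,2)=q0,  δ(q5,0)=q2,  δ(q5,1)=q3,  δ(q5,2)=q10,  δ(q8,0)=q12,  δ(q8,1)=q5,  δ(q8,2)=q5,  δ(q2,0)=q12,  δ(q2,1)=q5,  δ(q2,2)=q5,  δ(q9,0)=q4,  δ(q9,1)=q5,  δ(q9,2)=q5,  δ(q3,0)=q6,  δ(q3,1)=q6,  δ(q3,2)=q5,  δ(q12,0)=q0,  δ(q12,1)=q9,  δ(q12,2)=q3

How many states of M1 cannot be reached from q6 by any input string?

No path from q6 leads to q1, q7, q11, q13; the other 10 states are all reachable.

4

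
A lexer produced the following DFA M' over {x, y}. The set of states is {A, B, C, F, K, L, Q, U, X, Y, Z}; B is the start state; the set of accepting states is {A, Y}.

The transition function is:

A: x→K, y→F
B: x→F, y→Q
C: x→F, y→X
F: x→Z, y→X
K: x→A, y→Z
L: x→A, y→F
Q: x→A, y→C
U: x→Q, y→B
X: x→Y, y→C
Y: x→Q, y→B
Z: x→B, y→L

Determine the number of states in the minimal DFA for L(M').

First remove the unreachable states {U}; 10 states remain.
Start with accepting vs non-accepting: {A,Y} | {B,C,F,K,L,Q,X,Z}.
Split {B,C,F,K,L,Q,X,Z} by δ(·,x) → {B,C,F,Z} and {K,L,Q,X}.
The partition is now stable with 3 blocks: {A,Y} | {B,C,F,Z} | {K,L,Q,X}.

3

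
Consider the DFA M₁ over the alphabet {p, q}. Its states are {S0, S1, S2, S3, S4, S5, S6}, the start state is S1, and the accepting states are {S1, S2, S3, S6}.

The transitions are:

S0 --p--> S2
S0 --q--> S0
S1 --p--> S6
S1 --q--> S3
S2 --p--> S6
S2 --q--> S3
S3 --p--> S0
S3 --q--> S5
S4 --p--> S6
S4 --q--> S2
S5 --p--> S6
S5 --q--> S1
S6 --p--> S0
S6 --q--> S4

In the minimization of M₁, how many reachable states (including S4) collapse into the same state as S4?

P0 = {S1,S2,S3,S6} | {S0,S4,S5}.
On input p, block {S1,S2,S3,S6} splits into {S1,S2} and {S3,S6}.
Refine {S0,S4,S5} on symbol p: members go to different blocks, giving {S4,S5} and {S0}.
No further refinement is possible. Final partition (4 blocks): {S1,S2} | {S4,S5} | {S3,S6} | {S0}.
The equivalence class containing S4 is {S4,S5}, of size 2.

2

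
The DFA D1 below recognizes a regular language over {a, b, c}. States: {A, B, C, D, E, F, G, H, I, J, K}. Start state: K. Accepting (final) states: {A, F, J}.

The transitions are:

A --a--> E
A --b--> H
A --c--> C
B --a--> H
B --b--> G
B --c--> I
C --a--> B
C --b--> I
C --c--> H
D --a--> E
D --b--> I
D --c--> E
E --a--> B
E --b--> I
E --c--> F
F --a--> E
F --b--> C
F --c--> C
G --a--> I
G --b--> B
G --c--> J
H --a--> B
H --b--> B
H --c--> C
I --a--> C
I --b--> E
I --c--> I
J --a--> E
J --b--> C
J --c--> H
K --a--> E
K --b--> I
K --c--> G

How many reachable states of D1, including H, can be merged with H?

Reachable states from the start: {B,C,E,F,G,H,I,J,K}. Unreachable: {A,D} — drop them.
Start with accepting vs non-accepting: {F,J} | {B,C,E,G,H,I,K}.
On input c, block {B,C,E,G,H,I,K} splits into {B,C,H,I,K} and {E,G}.
Refine {B,C,H,I,K} on symbol a: members go to different blocks, giving {B,C,H,I} and {K}.
On input b, block {B,C,H,I} splits into {B,I} and {C,H}.
No further refinement is possible. Final partition (5 blocks): {F,J} | {B,I} | {E,G} | {K} | {C,H}.
State H belongs to the block {C,H}, which has 2 states.

2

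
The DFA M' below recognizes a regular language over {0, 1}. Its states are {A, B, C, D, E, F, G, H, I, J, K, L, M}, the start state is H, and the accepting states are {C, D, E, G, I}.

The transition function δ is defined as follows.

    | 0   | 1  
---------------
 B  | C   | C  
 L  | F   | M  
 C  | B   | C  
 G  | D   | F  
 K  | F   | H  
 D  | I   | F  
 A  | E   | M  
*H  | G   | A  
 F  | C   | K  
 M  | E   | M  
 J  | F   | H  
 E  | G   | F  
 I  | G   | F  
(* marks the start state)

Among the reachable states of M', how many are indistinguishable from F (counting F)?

First remove the unreachable states {J,L}; 11 states remain.
Initial partition by acceptance: {C,D,E,G,I} | {A,B,F,H,K,M}.
On input 0, block {C,D,E,G,I} splits into {D,E,G,I} and {C}.
On input 0, block {A,B,F,H,K,M} splits into {A,H,M} and {B,F} and {K}.
Split {B,F} by δ(·,1) → {B} and {F}.
Stable partition: {D,E,G,I} | {A,H,M} | {C} | {B} | {K} | {F} — 6 equivalence classes.
The equivalence class containing F is {F}, of size 1.

1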